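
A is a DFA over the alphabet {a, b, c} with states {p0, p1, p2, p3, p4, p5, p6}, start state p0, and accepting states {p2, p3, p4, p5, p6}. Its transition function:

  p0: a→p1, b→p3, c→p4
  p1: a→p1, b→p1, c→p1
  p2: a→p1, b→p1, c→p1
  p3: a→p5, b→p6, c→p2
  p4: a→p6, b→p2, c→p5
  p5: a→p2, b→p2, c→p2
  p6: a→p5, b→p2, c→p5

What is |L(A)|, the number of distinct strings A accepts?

The useful subgraph on states {p0, p2, p3, p4, p5, p6} is acyclic, so L(A) is finite; the longest accepting path visits 5 useful states, giving maximum string length 4.
Counting accepting paths from p0 by length: 2 of length 1, 6 of length 2, 12 of length 3, 12 of length 4. Total 32.

32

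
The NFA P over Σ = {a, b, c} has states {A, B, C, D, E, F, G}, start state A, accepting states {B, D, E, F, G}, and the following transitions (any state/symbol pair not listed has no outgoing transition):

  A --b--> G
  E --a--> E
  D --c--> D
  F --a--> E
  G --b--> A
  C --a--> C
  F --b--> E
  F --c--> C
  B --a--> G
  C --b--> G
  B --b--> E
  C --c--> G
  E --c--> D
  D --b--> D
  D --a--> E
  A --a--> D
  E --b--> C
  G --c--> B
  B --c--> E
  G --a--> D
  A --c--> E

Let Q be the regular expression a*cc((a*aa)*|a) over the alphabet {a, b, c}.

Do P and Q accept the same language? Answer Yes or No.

The string a is accepted by P but rejected by Q.
So L(P) ≠ L(Q).

No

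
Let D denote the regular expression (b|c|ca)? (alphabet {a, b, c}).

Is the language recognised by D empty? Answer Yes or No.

No

The empty string ε matches the expression, so it belongs to L(D).
Since L(D) contains at least one string, it is not empty.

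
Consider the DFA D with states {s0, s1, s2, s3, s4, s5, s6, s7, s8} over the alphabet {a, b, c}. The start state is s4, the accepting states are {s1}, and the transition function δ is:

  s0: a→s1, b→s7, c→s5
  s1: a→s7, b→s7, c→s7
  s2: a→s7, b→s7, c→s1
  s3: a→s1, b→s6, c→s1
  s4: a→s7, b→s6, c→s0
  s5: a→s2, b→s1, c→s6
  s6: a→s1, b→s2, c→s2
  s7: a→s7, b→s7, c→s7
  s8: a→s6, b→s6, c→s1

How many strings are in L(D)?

9

The useful subgraph on states {s0, s1, s2, s4, s5, s6} is acyclic, so L(D) is finite; the longest accepting path visits 6 useful states, giving maximum string length 5.
Counting accepting paths from s4 by length: 2 of length 2, 3 of length 3, 2 of length 4, 2 of length 5. Total 9.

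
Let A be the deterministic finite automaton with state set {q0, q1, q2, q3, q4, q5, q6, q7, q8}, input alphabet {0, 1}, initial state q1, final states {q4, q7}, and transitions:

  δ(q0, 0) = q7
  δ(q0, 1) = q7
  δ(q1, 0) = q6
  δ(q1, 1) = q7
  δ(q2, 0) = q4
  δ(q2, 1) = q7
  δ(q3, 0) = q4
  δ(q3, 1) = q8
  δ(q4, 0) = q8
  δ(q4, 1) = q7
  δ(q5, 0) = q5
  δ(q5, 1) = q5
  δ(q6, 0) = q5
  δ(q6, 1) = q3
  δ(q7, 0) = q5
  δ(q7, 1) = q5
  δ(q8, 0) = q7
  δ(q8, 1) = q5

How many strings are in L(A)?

The useful subgraph on states {q1, q3, q4, q6, q7, q8} is acyclic, so L(A) is finite; the longest accepting path visits 6 useful states, giving maximum string length 5.
Counting accepting paths from q1 by length: 1 of length 1, 1 of length 3, 2 of length 4, 1 of length 5. Total 5.

5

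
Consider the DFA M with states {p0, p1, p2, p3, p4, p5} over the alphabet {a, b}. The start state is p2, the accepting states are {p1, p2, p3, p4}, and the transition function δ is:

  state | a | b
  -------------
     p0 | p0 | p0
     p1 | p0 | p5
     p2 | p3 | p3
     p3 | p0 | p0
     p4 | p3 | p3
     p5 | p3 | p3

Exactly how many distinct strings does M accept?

The useful subgraph on states {p2, p3} is acyclic, so L(M) is finite; the longest accepting path visits 2 useful states, giving maximum string length 1.
Counting accepting paths from p2 by length: 1 of length 0, 2 of length 1. Total 3.

3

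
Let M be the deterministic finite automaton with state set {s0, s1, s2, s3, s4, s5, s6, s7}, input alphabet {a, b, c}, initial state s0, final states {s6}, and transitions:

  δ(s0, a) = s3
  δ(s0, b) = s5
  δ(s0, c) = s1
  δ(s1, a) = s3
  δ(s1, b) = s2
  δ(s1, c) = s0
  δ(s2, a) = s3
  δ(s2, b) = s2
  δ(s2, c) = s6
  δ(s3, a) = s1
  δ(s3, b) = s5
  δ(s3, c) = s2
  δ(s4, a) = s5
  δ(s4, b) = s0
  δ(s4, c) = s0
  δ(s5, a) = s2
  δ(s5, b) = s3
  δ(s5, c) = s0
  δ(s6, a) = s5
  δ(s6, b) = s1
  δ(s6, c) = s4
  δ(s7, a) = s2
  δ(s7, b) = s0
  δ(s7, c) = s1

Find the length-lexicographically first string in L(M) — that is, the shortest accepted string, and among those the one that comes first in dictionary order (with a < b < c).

acc

A breadth-first search from s0 reaches an accepting state first via the path s0 → s3 → s2 → s6 on input acc.
No string of length < 3 is accepted (BFS exhausts all shorter strings without reaching an accepting state), and acc is the lexicographically least accepting string of length 3.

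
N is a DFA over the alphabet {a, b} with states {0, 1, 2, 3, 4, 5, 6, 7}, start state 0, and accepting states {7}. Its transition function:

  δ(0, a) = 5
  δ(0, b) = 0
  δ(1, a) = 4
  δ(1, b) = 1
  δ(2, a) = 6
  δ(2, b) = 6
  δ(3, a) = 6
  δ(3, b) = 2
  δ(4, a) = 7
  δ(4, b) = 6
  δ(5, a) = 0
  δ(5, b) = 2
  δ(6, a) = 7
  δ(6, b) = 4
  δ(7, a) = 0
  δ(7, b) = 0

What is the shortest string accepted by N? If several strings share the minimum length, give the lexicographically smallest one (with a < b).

abaa

A breadth-first search from 0 reaches an accepting state first via the path 0 → 5 → 2 → 6 → 7 on input abaa.
No string of length < 4 is accepted (BFS exhausts all shorter strings without reaching an accepting state), and abaa is the lexicographically least accepting string of length 4.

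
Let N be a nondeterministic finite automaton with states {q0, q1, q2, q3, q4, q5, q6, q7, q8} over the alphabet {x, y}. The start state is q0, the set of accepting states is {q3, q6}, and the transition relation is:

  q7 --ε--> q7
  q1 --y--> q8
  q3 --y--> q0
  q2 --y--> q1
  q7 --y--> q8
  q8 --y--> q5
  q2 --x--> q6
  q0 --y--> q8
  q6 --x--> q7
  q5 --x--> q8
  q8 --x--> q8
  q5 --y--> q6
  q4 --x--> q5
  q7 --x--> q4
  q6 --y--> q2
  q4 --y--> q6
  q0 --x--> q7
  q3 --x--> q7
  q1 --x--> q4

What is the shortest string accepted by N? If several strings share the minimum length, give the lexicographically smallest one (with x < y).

xxy

A breadth-first search from q0 reaches an accepting state first via the path q0 → q7 → q4 → q6 on input xxy.
No string of length < 3 is accepted (BFS exhausts all shorter strings without reaching an accepting state), and xxy is the lexicographically least accepting string of length 3.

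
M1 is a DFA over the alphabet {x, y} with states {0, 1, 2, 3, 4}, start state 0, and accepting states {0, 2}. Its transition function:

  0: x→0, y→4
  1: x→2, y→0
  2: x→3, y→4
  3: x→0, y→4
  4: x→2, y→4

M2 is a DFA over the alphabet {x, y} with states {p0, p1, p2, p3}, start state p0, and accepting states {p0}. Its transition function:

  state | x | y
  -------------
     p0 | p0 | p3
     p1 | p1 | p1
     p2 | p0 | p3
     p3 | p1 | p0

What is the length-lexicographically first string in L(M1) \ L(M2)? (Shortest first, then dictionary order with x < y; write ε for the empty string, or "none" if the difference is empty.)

The string yx is accepted by M1 but not by M2.
No shorter string lies in the difference, and yx is the lexicographically first length-2 string in L(M1) \ L(M2).

yx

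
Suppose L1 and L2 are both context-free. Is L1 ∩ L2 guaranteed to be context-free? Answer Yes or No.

No

{aⁿbⁿcᵐ : m,n≥0} and {aᵐbⁿcⁿ : m,n≥0} are both context-free, but their intersection {aⁿbⁿcⁿ : n≥0} is not (pumping lemma).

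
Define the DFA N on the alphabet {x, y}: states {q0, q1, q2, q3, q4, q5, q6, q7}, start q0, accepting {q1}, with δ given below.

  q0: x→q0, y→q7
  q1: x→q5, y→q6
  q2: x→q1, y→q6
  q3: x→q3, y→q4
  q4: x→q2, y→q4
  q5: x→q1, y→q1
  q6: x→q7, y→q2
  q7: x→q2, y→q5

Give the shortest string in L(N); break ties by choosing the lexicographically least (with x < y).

yxx

A breadth-first search from q0 reaches an accepting state first via the path q0 → q7 → q2 → q1 on input yxx.
No string of length < 3 is accepted (BFS exhausts all shorter strings without reaching an accepting state), and yxx is the lexicographically least accepting string of length 3.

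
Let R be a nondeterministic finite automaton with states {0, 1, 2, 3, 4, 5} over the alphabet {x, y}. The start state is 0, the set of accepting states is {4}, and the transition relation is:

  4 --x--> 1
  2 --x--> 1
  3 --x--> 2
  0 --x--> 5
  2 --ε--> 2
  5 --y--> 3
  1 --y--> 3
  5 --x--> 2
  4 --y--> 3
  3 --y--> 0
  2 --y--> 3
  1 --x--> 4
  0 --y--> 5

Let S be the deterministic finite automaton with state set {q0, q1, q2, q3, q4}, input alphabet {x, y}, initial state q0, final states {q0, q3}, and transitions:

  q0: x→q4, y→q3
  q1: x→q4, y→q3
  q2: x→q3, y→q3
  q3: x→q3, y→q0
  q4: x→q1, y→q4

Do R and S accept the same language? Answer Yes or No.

No

The string xxxx is accepted by R but rejected by S.
So L(R) ≠ L(S).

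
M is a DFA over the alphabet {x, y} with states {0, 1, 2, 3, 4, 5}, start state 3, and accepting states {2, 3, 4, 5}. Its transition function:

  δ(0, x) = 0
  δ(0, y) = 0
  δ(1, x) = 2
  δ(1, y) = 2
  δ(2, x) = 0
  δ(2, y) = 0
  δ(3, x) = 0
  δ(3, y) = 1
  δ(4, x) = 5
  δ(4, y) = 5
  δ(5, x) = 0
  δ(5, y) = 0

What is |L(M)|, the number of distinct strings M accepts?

The useful subgraph on states {1, 2, 3} is acyclic, so L(M) is finite; the longest accepting path visits 3 useful states, giving maximum string length 2.
Counting accepting paths from 3 by length: 1 of length 0, 2 of length 2. Total 3.

3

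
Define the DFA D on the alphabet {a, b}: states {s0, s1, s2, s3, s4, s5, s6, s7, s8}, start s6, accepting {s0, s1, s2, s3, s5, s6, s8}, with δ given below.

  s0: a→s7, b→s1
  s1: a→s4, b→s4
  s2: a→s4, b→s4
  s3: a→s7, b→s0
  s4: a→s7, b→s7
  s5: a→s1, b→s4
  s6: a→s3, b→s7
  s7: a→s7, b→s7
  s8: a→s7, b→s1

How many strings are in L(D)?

4

The useful subgraph on states {s0, s1, s3, s6} is acyclic, so L(D) is finite; the longest accepting path visits 4 useful states, giving maximum string length 3.
Counting accepting paths from s6 by length: 1 of length 0, 1 of length 1, 1 of length 2, 1 of length 3. Total 4.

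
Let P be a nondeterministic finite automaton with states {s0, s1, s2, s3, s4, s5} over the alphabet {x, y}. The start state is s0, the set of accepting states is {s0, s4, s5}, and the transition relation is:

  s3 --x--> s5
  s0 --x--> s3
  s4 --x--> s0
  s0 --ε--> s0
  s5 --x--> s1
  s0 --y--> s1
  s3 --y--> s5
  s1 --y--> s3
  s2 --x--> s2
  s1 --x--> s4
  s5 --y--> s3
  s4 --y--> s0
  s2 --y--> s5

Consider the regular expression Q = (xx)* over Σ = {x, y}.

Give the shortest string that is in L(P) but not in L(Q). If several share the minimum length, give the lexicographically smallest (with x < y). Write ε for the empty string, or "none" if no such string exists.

xy

The string xy is accepted by P but not by Q.
No shorter string lies in the difference, and xy is the lexicographically first length-2 string in L(P) \ L(Q).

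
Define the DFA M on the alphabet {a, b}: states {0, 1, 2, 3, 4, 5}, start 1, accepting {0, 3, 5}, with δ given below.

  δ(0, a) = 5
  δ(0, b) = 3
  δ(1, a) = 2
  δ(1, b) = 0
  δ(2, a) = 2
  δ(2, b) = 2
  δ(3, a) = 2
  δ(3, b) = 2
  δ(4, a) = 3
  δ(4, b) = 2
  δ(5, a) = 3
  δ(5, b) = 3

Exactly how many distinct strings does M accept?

5

The useful subgraph on states {0, 1, 3, 5} is acyclic, so L(M) is finite; the longest accepting path visits 4 useful states, giving maximum string length 3.
Counting accepting paths from 1 by length: 1 of length 1, 2 of length 2, 2 of length 3. Total 5.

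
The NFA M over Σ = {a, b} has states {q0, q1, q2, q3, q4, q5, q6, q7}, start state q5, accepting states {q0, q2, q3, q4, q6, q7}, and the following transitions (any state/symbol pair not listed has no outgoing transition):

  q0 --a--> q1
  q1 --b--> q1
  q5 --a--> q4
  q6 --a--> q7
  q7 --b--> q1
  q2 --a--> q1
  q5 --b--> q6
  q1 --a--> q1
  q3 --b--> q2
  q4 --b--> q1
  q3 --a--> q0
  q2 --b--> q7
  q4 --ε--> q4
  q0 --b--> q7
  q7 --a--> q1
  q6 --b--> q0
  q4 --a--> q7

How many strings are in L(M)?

6

The useful subgraph on states {q0, q4, q5, q6, q7} is acyclic, so L(M) is finite; the longest accepting path visits 4 useful states, giving maximum string length 3.
Counting accepting paths from q5 by length: 2 of length 1, 3 of length 2, 1 of length 3. Total 6.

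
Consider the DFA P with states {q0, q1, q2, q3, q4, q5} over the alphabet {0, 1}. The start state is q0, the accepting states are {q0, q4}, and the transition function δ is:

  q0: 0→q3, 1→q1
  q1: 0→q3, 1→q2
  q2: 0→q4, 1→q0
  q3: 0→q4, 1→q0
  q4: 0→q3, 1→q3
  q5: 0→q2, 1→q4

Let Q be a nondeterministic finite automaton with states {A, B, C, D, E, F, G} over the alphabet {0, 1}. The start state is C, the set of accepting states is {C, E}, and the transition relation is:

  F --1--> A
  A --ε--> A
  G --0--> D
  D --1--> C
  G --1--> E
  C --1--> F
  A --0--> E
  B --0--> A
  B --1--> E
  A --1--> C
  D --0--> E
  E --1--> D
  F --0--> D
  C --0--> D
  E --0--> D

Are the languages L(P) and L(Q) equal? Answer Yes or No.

Yes

Exploring the product automaton P × Q from the start pair (q0, C), following both machines on each input symbol, reaches 5 state pairs: (q0, C), (q3, D), (q1, F), (q4, E), (q2, A).
P accepts in {q0, q4} and Q accepts in {C, E}. In every reachable pair the two components are either both accepting — (q0, C), (q4, E) — or both non-accepting, so no string is accepted by exactly one of the machines: L(P) \ L(Q) and L(Q) \ L(P) are both empty.
Hence every string is accepted by P iff it is accepted by Q, and the two languages coincide.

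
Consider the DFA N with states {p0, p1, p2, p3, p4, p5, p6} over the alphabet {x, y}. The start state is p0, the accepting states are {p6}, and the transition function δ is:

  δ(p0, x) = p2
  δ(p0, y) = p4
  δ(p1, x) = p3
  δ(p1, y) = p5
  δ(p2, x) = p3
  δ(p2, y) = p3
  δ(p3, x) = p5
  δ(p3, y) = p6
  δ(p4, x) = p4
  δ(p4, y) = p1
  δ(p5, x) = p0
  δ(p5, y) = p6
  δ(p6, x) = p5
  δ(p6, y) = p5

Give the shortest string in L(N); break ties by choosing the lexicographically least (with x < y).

A breadth-first search from p0 reaches an accepting state first via the path p0 → p2 → p3 → p6 on input xxy.
No string of length < 3 is accepted (BFS exhausts all shorter strings without reaching an accepting state), and xxy is the lexicographically least accepting string of length 3.

xxy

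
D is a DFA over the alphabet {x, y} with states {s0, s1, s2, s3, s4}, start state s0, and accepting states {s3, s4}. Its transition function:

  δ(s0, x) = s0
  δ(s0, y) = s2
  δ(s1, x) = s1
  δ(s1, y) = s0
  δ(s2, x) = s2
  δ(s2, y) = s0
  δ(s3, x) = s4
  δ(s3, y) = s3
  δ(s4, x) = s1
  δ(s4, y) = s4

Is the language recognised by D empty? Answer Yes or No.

Yes

The states reachable from the start state are {s0, s2}.
None of the accepting states {s3, s4} is reachable, so no string is accepted and L(D) = ∅.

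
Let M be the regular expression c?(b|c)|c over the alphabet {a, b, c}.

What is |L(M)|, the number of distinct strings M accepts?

4

The expression has no Kleene star, so L(M) is finite. Expanding the alternatives gives {b, c, cb, cc}.
That is 2 of length 1, 2 of length 2: 4 strings in all.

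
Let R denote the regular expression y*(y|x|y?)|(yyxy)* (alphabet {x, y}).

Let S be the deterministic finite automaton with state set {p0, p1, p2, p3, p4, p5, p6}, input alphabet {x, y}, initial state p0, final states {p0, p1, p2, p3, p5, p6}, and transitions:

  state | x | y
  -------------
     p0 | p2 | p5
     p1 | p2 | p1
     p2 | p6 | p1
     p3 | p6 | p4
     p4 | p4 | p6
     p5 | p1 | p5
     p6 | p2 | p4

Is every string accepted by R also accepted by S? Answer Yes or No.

Converting the expression R to a DFA (subset construction, then merging equivalent states) gives the minimal DFA with states {r0, r1, r2, r3, r4, r5, r6, r7, r8, r9, r10}, start state r0, accepting states {r0, r1, r2, r4, r5, r6, r7} and transitions r0: x→r1, y→r2; r1: x→r3, y→r3; r2: x→r1, y→r4; r3: x→r3, y→r3; r4: x→r5, y→r6; r5: x→r3, y→r7; r6: x→r1, y→r6; r7: x→r3, y→r8; r8: x→r3, y→r9; r9: x→r10, y→r3; r10: x→r3, y→r7.
Exploring the product automaton R × S from the start pair (r0, p0), following both machines on each input symbol, reaches 15 state pairs: (r0, p0), (r1, p2), (r2, p5), (r3, p6), (r3, p1), (r1, p1), (r4, p5), (r3, p2), (r3, p4), (r5, p1), (r6, p5), (r7, p1), (r8, p1), (r9, p1), (r10, p2).
R accepts in {r0, r1, r2, r4, r5, r6, r7} and S accepts in {p0, p1, p2, p3, p5, p6}. The reachable pairs whose R-component is accepting are (r0, p0), (r1, p2), (r2, p5), (r1, p1), (r4, p5), (r5, p1), (r6, p5), (r7, p1); in each of them the S-component is accepting too, so the product for L(R) \ L(S) (R-component accepting, S-component rejecting) has no reachable accepting pair and the difference is empty.
Hence every string in L(R) is also in L(S).

Yes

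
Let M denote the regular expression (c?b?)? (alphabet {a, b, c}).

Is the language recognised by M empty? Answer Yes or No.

No

The empty string ε matches the expression, so it belongs to L(M).
Since L(M) contains at least one string, it is not empty.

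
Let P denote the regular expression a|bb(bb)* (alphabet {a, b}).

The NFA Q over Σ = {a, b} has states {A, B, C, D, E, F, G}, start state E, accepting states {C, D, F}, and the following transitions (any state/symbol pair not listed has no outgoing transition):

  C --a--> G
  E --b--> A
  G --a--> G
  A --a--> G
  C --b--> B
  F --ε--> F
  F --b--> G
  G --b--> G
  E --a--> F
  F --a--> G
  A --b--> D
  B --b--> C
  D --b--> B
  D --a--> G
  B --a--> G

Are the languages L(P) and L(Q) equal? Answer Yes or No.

Yes

Converting the expression P to a DFA (subset construction, then merging equivalent states) gives the minimal DFA with states {p0, p1, p2, p3, p4}, start state p0, accepting states {p1, p4} and transitions p0: a→p1, b→p2; p1: a→p3, b→p3; p2: a→p3, b→p4; p3: a→p3, b→p3; p4: a→p3, b→p2.
Exploring the product automaton P × Q from the start pair (p0, E), following both machines on each input symbol, reaches 7 state pairs: (p0, E), (p1, F), (p2, A), (p3, G), (p4, D), (p2, B), (p4, C).
P accepts in {p1, p4} and Q accepts in {C, D, F}. In every reachable pair the two components are either both accepting — (p1, F), (p4, D), (p4, C) — or both non-accepting, so no string is accepted by exactly one of the machines: L(P) \ L(Q) and L(Q) \ L(P) are both empty.
Hence every string is accepted by P iff it is accepted by Q, and the two languages coincide.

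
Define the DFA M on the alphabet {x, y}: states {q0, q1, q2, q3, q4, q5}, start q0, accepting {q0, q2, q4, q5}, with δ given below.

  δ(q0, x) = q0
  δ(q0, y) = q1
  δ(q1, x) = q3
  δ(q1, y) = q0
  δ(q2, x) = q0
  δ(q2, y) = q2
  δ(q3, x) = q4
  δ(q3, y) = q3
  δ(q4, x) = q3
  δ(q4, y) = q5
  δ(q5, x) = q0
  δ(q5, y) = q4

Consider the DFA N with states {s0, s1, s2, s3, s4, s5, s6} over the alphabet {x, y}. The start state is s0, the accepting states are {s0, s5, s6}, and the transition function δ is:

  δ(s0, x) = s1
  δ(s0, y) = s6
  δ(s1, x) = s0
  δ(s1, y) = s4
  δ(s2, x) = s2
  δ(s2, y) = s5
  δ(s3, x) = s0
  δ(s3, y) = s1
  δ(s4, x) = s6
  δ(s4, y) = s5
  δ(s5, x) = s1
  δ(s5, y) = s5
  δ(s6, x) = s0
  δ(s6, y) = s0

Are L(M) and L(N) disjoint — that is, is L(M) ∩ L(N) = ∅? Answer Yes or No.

No

The empty string ε is accepted by both M and N.
Hence L(M) ∩ L(N) ≠ ∅.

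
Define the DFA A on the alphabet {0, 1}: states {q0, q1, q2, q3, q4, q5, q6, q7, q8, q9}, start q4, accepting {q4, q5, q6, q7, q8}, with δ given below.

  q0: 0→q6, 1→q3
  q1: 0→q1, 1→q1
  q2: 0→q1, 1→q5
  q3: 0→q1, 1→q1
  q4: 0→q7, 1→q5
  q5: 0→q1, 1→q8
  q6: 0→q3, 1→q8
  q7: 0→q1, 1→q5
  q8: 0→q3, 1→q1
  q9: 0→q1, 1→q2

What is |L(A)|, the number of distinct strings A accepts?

6

The useful subgraph on states {q4, q5, q7, q8} is acyclic, so L(A) is finite; the longest accepting path visits 4 useful states, giving maximum string length 3.
Counting accepting paths from q4 by length: 1 of length 0, 2 of length 1, 2 of length 2, 1 of length 3. Total 6.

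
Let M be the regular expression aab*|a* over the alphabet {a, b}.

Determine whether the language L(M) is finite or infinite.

infinite

The expression contains a Kleene star applied to a subexpression that matches at least one nonempty string, so it matches strings of unbounded length.
Hence L(M) is infinite.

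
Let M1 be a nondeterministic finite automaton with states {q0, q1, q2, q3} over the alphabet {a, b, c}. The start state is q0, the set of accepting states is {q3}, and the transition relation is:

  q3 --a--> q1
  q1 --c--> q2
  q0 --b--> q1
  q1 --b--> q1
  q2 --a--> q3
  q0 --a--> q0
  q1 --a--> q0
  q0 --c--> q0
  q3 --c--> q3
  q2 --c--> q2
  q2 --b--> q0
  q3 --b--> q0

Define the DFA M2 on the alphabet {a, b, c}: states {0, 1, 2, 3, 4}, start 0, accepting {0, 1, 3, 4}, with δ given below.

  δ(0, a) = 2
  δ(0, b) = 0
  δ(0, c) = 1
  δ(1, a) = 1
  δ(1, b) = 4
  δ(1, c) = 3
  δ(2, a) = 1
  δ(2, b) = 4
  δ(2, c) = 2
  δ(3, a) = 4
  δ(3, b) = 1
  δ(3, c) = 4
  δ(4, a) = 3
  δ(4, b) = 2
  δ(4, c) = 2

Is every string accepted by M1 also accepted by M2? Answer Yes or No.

No

The string bccac is in L(M1) but not in L(M2).
So L(M1) ⊄ L(M2).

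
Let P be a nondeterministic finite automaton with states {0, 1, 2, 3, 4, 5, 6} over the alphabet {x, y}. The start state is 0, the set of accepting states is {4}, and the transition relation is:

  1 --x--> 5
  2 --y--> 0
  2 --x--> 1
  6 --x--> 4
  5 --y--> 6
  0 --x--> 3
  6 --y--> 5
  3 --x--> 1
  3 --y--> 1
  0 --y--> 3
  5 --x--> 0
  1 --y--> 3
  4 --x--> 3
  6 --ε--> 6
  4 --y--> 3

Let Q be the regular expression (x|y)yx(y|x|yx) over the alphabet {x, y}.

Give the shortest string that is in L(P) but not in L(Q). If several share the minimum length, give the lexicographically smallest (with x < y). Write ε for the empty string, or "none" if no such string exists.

xxxyx

The string xxxyx is accepted by P but not by Q.
No shorter string lies in the difference, and xxxyx is the lexicographically first length-5 string in L(P) \ L(Q).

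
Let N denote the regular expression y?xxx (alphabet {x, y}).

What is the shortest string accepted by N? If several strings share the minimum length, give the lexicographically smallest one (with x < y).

By inspection of the expression, no string of length less than 3 matches, and xxx is the lexicographically first match of length 3.

xxx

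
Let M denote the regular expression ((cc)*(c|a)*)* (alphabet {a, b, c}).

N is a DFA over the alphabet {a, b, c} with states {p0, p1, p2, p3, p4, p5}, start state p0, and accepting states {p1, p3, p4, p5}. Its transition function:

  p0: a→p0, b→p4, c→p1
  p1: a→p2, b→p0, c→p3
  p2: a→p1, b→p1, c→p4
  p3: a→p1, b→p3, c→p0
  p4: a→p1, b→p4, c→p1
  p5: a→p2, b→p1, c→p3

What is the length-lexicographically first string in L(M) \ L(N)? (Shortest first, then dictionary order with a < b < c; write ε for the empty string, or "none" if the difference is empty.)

The empty string ε is accepted by M but not by N.
Since ε is the unique shortest string, it is the required witness.

ε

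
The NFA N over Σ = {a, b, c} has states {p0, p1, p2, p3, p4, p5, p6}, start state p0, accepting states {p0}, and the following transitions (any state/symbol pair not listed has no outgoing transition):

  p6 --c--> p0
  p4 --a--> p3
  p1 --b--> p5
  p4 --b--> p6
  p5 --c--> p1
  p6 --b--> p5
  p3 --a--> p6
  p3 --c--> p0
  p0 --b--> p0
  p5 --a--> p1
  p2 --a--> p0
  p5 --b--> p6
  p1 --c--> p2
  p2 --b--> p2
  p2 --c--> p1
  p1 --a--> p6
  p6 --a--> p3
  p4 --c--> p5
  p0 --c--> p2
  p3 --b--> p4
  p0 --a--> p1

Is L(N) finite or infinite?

infinite

State p0 is reachable from the start and can reach an accepting state, and it lies on the cycle p0 → p0.
Traversing that cycle any number of times yields accepted strings of unbounded length, so the language is infinite.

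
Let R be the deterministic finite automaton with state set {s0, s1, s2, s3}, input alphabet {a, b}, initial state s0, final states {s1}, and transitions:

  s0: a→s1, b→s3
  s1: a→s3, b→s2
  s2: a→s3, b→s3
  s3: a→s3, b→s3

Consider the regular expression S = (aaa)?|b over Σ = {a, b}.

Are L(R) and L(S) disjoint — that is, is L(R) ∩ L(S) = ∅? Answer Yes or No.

Converting the expression S to a DFA (subset construction, then merging equivalent states) gives the minimal DFA with states {r0, r1, r2, r3, r4}, start state r0, accepting states {r0, r2} and transitions r0: a→r1, b→r2; r1: a→r3, b→r4; r2: a→r4, b→r4; r3: a→r2, b→r4; r4: a→r4, b→r4.
Exploring the product automaton R × S from the start pair (s0, r0), following both machines on each input symbol, reaches 6 state pairs: (s0, r0), (s1, r1), (s3, r2), (s3, r3), (s2, r4), (s3, r4).
R accepts in {s1} and S accepts in {r0, r2}; no reachable pair has both components accepting, so no string drives both machines to acceptance simultaneously and L(R) ∩ L(S) = ∅.
So no string is accepted by both, and the intersection is empty.

Yes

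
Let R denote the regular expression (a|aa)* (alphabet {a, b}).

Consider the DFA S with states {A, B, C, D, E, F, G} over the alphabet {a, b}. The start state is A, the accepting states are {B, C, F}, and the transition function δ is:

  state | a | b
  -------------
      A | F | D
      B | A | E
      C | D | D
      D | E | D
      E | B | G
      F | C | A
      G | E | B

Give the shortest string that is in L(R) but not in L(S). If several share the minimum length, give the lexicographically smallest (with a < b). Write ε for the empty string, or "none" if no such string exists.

ε

The empty string ε is accepted by R but not by S.
Since ε is the unique shortest string, it is the required witness.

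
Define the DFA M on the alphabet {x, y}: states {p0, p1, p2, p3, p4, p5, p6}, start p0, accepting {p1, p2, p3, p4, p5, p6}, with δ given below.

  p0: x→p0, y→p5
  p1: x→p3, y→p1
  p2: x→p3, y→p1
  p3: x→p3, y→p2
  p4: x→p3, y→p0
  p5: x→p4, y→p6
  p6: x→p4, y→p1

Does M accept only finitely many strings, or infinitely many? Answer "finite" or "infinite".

State p0 is reachable from the start and can reach an accepting state, and it lies on the cycle p0 → p0.
Traversing that cycle any number of times yields accepted strings of unbounded length, so the language is infinite.

infinite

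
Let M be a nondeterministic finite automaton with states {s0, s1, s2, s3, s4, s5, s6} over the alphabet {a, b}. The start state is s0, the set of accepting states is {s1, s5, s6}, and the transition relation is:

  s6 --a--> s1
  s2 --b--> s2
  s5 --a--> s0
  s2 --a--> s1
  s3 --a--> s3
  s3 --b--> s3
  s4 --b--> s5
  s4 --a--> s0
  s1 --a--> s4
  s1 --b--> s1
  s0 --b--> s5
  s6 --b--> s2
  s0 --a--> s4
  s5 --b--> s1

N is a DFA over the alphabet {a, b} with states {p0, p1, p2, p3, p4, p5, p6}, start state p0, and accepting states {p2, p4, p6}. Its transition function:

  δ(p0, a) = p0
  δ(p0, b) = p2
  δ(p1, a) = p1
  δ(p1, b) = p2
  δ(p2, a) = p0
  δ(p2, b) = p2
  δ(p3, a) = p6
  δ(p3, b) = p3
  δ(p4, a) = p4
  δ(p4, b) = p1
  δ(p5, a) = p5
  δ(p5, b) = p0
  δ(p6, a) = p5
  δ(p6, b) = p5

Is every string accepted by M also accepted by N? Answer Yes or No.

Exploring the product automaton M × N from the start pair (s0, p0), following both machines on each input symbol, reaches 4 state pairs: (s0, p0), (s4, p0), (s5, p2), (s1, p2).
M accepts in {s1, s5, s6} and N accepts in {p2, p4, p6}. The reachable pairs whose M-component is accepting are (s5, p2), (s1, p2); in each of them the N-component is accepting too, so the product for L(M) \ L(N) (M-component accepting, N-component rejecting) has no reachable accepting pair and the difference is empty.
Hence every string in L(M) is also in L(N).

Yes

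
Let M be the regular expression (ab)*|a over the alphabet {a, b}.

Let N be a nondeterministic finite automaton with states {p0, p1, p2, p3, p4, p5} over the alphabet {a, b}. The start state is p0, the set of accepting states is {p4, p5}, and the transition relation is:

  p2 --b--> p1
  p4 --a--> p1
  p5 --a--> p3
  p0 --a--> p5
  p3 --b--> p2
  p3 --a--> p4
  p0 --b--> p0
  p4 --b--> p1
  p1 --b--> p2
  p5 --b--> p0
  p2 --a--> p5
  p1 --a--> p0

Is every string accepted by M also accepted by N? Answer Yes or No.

The empty string ε is in L(M) but not in L(N).
So L(M) ⊄ L(N).

No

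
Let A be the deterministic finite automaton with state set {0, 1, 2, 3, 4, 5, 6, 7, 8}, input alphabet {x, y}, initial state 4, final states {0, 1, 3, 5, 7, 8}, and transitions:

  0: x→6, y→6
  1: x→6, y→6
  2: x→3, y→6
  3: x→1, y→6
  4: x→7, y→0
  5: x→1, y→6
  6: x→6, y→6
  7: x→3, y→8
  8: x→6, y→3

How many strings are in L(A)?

7

The useful subgraph on states {0, 1, 3, 4, 7, 8} is acyclic, so L(A) is finite; the longest accepting path visits 5 useful states, giving maximum string length 4.
Counting accepting paths from 4 by length: 2 of length 1, 2 of length 2, 2 of length 3, 1 of length 4. Total 7.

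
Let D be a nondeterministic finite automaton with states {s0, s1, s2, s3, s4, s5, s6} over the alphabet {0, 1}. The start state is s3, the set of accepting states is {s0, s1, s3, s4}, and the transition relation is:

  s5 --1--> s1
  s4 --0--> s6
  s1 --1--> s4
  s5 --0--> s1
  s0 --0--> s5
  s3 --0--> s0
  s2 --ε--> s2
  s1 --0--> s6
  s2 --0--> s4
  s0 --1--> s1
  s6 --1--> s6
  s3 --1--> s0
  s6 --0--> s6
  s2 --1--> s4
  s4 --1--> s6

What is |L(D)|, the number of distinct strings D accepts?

The useful subgraph on states {s0, s1, s3, s4, s5} is acyclic, so L(D) is finite; the longest accepting path visits 5 useful states, giving maximum string length 4.
Counting accepting paths from s3 by length: 1 of length 0, 2 of length 1, 2 of length 2, 6 of length 3, 4 of length 4. Total 15.

15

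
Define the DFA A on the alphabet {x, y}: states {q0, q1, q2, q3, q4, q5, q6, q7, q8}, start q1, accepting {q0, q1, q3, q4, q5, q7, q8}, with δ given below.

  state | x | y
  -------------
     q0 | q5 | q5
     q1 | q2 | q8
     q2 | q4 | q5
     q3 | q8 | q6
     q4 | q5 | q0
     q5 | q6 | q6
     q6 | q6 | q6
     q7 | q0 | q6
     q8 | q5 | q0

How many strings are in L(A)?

12

The useful subgraph on states {q0, q1, q2, q4, q5, q8} is acyclic, so L(A) is finite; the longest accepting path visits 5 useful states, giving maximum string length 4.
Counting accepting paths from q1 by length: 1 of length 0, 1 of length 1, 4 of length 2, 4 of length 3, 2 of length 4. Total 12.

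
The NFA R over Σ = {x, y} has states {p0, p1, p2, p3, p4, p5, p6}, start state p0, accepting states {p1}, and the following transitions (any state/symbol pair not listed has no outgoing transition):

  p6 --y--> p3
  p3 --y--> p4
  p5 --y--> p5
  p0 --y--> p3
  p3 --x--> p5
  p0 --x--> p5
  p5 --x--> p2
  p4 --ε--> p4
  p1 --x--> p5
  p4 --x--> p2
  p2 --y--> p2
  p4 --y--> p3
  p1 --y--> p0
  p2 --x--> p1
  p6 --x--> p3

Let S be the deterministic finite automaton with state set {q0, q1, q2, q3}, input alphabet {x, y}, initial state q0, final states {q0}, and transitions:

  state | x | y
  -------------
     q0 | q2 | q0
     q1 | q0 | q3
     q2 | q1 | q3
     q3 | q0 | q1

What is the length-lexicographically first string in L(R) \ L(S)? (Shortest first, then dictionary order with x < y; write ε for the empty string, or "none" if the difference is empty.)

xyxx

The string xyxx is accepted by R but not by S.
No shorter string lies in the difference, and xyxx is the lexicographically first length-4 string in L(R) \ L(S).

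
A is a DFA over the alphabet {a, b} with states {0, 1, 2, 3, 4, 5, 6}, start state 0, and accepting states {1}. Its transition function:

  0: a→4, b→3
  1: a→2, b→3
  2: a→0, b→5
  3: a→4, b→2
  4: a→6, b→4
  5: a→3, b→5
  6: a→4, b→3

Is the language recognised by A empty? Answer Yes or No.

The states reachable from the start state are {0, 2, 3, 4, 5, 6}.
None of the accepting states {1} is reachable, so no string is accepted and L(A) = ∅.

Yes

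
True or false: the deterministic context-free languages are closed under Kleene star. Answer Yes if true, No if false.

No

L = {c aⁿbⁿ : n≥0} ∪ {cc aⁿb²ⁿ : n≥0} is a DCFL (the number of leading c's fixes which ratio the DPDA checks), but L* is not. Every word of L starts with c, so in a factorisation of the string cc aⁱbʲ (i≥1) into words of L each factor begins at one of the two c's: either the whole string is a single word of L (forcing j = 2i), or it splits as c · (c aⁱbʲ) with c ∈ L (take n = 0) and c aⁱbʲ ∈ L (forcing j = i). Thus L* ∩ cca⁺b* = {cc aⁿbⁿ : n≥1} ∪ {cc aⁿb²ⁿ : n≥1}. A DPDA for L* would give one for this intersection with a regular set, and, started from its configuration after reading cc, one for {aⁿbⁿ : n≥1} ∪ {aⁿb²ⁿ : n≥1}, which no deterministic PDA accepts (a DPDA for it would have a single run on aⁿb²ⁿ, accepting after the prefix aⁿbⁿ and accepting again after n more b's; an ordinary PDA that simulates it on a's and b's and, at any moment when it is accepting, may switch to reading only a fresh letter d while feeding each d to the simulation as a b, would accept aⁱbʲdᵏ (k≥1) exactly when both aⁱbʲ and aⁱbʲ⁺ᵏ are in the language, i.e. its language intersected with the regular set a*b*d⁺ would be exactly {aⁿbⁿdⁿ : n≥1} — impossible, since context-free languages are closed under intersection with regular sets and {aⁿbⁿdⁿ} is not context-free). So L* is not a DCFL.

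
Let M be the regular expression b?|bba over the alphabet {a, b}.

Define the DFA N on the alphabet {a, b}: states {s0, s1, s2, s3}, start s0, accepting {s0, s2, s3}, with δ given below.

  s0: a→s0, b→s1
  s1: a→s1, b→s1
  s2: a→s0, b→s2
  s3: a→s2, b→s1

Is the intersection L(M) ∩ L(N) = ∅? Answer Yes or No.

The empty string ε is accepted by both M and N.
Hence L(M) ∩ L(N) ≠ ∅.

No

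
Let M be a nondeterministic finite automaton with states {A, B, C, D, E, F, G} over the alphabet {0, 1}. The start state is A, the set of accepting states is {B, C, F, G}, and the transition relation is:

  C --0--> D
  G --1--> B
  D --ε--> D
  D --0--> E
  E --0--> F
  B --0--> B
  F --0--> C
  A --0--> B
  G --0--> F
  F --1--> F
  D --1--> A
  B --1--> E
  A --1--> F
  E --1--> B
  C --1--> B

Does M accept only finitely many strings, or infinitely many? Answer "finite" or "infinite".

infinite

State B is reachable from the start and can reach an accepting state, and it lies on the cycle B → B.
Traversing that cycle any number of times yields accepted strings of unbounded length, so the language is infinite.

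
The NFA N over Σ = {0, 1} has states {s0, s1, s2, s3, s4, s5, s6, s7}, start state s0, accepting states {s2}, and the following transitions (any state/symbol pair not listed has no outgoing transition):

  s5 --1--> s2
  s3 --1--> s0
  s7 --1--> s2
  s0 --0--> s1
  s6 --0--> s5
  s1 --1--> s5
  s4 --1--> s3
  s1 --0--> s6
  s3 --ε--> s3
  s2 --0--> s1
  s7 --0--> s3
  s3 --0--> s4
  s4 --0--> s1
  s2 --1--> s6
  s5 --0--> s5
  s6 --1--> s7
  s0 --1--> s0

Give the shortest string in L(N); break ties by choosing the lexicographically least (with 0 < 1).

A breadth-first search from s0 reaches an accepting state first via the path s0 → s1 → s5 → s2 on input 011.
No string of length < 3 is accepted (BFS exhausts all shorter strings without reaching an accepting state), and 011 is the lexicographically least accepting string of length 3.

011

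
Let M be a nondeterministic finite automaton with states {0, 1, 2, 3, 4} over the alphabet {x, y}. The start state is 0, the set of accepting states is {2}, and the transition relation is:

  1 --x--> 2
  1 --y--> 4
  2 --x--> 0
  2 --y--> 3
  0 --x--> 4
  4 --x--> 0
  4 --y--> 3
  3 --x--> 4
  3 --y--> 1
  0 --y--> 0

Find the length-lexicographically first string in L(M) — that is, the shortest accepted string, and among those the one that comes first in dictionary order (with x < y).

A breadth-first search from 0 reaches an accepting state first via the path 0 → 4 → 3 → 1 → 2 on input xyyx.
No string of length < 4 is accepted (BFS exhausts all shorter strings without reaching an accepting state), and xyyx is the lexicographically least accepting string of length 4.

xyyx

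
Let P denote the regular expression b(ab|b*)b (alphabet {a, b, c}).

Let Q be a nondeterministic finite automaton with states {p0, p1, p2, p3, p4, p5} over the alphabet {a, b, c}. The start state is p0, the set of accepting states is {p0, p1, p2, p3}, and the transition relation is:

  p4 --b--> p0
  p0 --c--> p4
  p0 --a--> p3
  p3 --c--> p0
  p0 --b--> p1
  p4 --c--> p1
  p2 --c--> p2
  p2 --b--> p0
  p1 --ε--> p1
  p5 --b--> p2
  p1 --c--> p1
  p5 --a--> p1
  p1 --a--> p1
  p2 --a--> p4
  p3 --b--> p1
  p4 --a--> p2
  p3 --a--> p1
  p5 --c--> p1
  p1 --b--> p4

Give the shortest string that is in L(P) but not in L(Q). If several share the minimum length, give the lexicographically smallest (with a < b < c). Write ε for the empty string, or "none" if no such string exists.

The string bb is accepted by P but not by Q.
No shorter string lies in the difference, and bb is the lexicographically first length-2 string in L(P) \ L(Q).

bb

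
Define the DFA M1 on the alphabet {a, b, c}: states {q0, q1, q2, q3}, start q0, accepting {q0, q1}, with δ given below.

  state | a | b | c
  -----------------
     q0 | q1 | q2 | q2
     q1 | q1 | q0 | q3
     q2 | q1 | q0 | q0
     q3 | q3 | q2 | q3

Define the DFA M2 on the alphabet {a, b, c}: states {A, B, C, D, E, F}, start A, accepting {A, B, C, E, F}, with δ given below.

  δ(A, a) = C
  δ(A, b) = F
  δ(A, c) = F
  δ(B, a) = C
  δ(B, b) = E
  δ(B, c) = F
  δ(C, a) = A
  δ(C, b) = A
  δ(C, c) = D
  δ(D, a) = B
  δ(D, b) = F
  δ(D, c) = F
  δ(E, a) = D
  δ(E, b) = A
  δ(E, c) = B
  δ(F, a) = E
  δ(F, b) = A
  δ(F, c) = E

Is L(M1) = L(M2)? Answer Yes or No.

No

The string baa is accepted by M1 but rejected by M2.
So L(M1) ≠ L(M2).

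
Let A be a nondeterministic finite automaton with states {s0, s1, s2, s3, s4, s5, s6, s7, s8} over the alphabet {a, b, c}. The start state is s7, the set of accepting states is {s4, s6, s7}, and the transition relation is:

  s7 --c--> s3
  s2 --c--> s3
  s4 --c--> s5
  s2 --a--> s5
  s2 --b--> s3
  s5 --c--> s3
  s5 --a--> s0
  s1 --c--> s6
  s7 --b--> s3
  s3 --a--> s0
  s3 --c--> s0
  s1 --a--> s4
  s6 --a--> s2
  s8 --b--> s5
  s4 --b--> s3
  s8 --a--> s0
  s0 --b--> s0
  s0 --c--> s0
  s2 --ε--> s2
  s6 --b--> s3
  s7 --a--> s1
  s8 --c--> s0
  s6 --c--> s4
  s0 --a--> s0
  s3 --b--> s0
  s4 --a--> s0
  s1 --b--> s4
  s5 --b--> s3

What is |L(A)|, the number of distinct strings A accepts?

The useful subgraph on states {s1, s4, s6, s7} is acyclic, so L(A) is finite; the longest accepting path visits 4 useful states, giving maximum string length 3.
Counting accepting paths from s7 by length: 1 of length 0, 3 of length 2, 1 of length 3. Total 5.

5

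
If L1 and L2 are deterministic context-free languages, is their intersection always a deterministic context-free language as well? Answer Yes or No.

DCFLs are closed under complement (normalise the DPDA to read all of its input, then flip the verdict). If they were also closed under intersection, De Morgan would make them closed under union; but {aⁿbⁿ : n≥0} and {aⁿb²ⁿ : n≥0} are DCFLs (push the a's; pop one per b, respectively one per two b's) whose union no deterministic PDA accepts: a DPDA for it would have a single run on aⁿb²ⁿ, accepting after the prefix aⁿbⁿ and accepting again after n more b's; an ordinary PDA that simulates it on a's and b's and, at any moment when it is accepting, may switch to reading only a fresh letter c while feeding each c to the simulation as a b, would accept aⁱbʲcᵏ (k≥1) exactly when both aⁱbʲ and aⁱbʲ⁺ᵏ are in the language, i.e. its language intersected with the regular set a*b*c⁺ would be exactly {aⁿbⁿcⁿ : n≥1} — impossible, since context-free languages are closed under intersection with regular sets and {aⁿbⁿcⁿ} is not context-free.

No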